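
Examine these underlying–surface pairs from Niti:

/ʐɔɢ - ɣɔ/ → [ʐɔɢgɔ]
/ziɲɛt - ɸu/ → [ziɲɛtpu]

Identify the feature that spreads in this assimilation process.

manner

Underlying /ɣ/ is realised as [g] next to /ɢ/; /ɢ/ itself does not change.
The change fricative → stop matches the manner of the preceding /ɢ/, identifying this as manner assimilation.
Checking the remaining alternation: /ɸ/ → [p] after /t/ (fricative → stop, matching a stop) — only manner changes, and always toward the preceding segment.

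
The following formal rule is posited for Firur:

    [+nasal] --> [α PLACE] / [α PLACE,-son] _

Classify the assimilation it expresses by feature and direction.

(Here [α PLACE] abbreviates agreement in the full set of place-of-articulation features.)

The shared variable α links the value of the place features (abbreviated [PLACE]) on the target to the same value on the neighbouring segment, so place is the feature that assimilates.
The conditioning segment sits to the left of the focus bar, meaning the trigger precedes the segment that changes — progressive assimilation.

progressive place assimilation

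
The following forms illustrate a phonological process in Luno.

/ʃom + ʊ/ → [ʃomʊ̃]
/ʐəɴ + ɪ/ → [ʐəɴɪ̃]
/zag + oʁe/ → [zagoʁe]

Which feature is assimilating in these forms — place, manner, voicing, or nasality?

nasality

The vowel /ʊ/ surfaces as nasalised [ʊ̃] next to the preceding nasal /m/ — it has acquired the [+nasal] feature of its neighbour.
The other form shows the same pattern: /ɪ/ → [ɪ̃] after /ɴ/ — each time a vowel is nasalised next to a preceding nasal.
No change occurs in [zagoʁe] because the vowel at the boundary is adjacent to an oral consonant, not a nasal (/o/ next to /g/).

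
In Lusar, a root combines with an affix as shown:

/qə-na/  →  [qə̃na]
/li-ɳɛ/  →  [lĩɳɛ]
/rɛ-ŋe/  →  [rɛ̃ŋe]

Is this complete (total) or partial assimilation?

The vowel /ə/ surfaces as nasalised [ə̃] next to the following nasal /n/ — it has acquired the [+nasal] feature of its neighbour.
Likewise in the remaining data: /i/ → [ĩ] before /ɳ/; /ɛ/ → [ɛ̃] before /ŋ/ — each time a vowel is nasalised next to a following nasal.

partial assimilation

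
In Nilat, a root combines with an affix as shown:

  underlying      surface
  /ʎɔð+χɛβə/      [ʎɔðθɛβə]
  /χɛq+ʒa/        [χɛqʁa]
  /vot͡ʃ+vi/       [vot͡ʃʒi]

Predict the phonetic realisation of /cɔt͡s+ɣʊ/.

[cɔt͡szʊ]

The data show progressive place assimilation: /χ/ → [θ] after /ð/; /ʒ/ → [ʁ] after /q/; /v/ → [ʒ] after /t͡ʃ/. In each pair only place changes, matching the preceding consonant, while manner and voice stay constant.
/ɣ/ is a voiced velar fricative. The preceding trigger /t͡s/ is alveolar, so /ɣ/ must become alveolar as well.
The voiced alveolar fricative is [z], so /ɣ/ → [z].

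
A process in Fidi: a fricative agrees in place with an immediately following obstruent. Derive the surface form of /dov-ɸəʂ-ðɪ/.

[doβɸəθðɪ]

/v/ is a voiced labiodental fricative. The following trigger /ɸ/ is bilabial, so /v/ must become bilabial as well.
A voiced bilabial fricative is [β], so the surface segment is [β].
At the second juncture, /ʂ/ likewise becomes [θ] adjacent to /ð/.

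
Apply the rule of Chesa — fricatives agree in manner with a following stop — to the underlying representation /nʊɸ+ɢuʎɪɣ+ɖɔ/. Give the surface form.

[nʊpɢuʎɪgɖɔ]

/ɸ/ is a voiceless bilabial fricative. The following trigger /ɢ/ is a stop, so /ɸ/ must become a stop as well.
The voiceless bilabial stop is [p], so /ɸ/ → [p].
At the second juncture, /ɣ/ likewise becomes [g] adjacent to /ɖ/.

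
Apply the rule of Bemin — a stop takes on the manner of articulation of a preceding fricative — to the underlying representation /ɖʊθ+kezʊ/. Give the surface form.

/k/ is a voiceless velar stop. The preceding trigger /θ/ is a fricative, so /k/ must become a fricative as well.
A voiceless velar fricative is [x], so the surface segment is [x].

[ɖʊθxezʊ]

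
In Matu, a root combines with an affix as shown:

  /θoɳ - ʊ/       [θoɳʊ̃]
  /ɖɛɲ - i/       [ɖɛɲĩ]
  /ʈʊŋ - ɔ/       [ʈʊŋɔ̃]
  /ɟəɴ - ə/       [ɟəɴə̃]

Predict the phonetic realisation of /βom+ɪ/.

[βomɪ̃]

The data show progressive nasality assimilation (vowel nasalisation): /ʊ/ → [ʊ̃] after /ɳ/; /i/ → [ĩ] after /ɲ/; /ɔ/ → [ɔ̃] after /ŋ/; /ə/ → [ə̃] after /ɴ/ — a vowel is nasalised by an immediately preceding nasal consonant.
The vowel /ɪ/ is adjacent to the preceding nasal /m/, so it acquires [+nasal] and surfaces as [ɪ̃].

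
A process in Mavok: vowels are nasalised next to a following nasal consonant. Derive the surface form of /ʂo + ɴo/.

The vowel /o/ is adjacent to the following nasal /ɴ/, so it acquires [+nasal] and surfaces as [õ].

[ʂõɴo]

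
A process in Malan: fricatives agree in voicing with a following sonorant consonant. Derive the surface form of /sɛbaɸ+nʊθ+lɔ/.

[sɛbaβnʊðlɔ]

The rule targets /ɸ/ (voiceless bilabial fricative), which sits before the trigger /n/ (voiced).
Changing only its voicing to voiced gives [β] — the voiced bilabial fricative.
The same rule applies at the second boundary: /θ/ → [ð] next to /l/.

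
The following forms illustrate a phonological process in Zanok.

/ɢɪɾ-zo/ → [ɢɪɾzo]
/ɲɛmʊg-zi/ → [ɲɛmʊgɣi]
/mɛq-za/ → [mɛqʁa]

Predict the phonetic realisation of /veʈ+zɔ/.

The data show progressive place assimilation: /z/ → [ɣ] after /g/; /z/ → [ʁ] after /q/. In each pair only place changes, matching the preceding consonant, while manner and voice stay constant.
No alternation appears in [ɢɪɾzo]: there the adjacent consonants already agree in place (/z/ and /ɾ/ are both alveolar), so this form is consistent with the same rule.
/z/ is a voiced alveolar fricative. The preceding trigger /ʈ/ is retroflex, so /z/ must become retroflex as well.
A voiced retroflex fricative is [ʐ], so the surface segment is [ʐ].

[veʈʐɔ]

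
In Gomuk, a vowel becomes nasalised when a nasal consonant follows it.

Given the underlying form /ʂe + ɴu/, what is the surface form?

[ʂẽɴu]

/e/ sits next to the nasal /ɴ/ and is therefore nasalised to [ẽ].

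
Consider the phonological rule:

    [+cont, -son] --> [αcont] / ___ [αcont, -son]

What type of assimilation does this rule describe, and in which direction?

The rule copies [cont] (continuancy) from the environment onto the target fricatives; since [±cont] encodes the stop/fricative manner contrast, the assimilating dimension is manner.
The conditioning segment sits to the right of the focus bar, meaning the trigger follows the segment that changes — regressive assimilation.

regressive manner assimilation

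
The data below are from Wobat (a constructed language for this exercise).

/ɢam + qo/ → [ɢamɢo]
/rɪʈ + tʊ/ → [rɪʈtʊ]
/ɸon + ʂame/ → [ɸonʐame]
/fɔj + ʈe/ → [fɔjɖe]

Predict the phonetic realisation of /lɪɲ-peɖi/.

[lɪɲbeɖi]

The data show progressive voicing assimilation: /q/ → [ɢ] after /m/; /ʂ/ → [ʐ] after /n/; /ʈ/ → [ɖ] after /j/. In each pair only voicing changes, matching the preceding consonant, while place and manner stay constant.
No alternation appears in [rɪʈtʊ]: there the adjacent consonants already agree in voicing (/t/ and /ʈ/ are both voiceless), so this form is consistent with the same rule.
/p/ is a voiceless bilabial stop. The preceding trigger /ɲ/ is voiced, so /p/ must become voiced as well.
Changing only its voicing to voiced gives [b] — the voiced bilabial stop.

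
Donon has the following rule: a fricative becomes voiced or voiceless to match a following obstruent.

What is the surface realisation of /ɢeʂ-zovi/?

The rule targets /ʂ/ (voiceless retroflex fricative), which sits before the trigger /z/ (voiced).
A voiced retroflex fricative is [ʐ], so the surface segment is [ʐ].

[ɢeʐzovi]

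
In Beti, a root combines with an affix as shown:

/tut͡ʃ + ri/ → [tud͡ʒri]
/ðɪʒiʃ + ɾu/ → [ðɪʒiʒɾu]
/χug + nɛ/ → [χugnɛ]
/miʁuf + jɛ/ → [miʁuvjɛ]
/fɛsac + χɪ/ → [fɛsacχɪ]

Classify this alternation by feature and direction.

The segment that alternates is /t͡ʃ/, which surfaces as [d͡ʒ] when adjacent to /r/.
The change voiceless → voiced matches the voicing of the following /r/, identifying this as voicing assimilation.
Place and manner are unchanged, so the assimilation is partial, not total.
The same holds elsewhere in the data: /ʃ/ → [ʒ] before /ɾ/ (voiceless → voiced, matching voiced); /f/ → [v] before /j/ (voiceless → voiced, matching voiced) — only voicing changes, and always toward the following segment.
Nothing changes in [χugnɛ], [fɛsacχɪ]: there the adjacent consonants already agree in voicing (/g/ and /n/ are both voiced; /c/ and /χ/ are both voiceless), so these forms are consistent with the same rule.
The trigger is the following segment, so the direction is regressive (anticipatory).

regressive voicing assimilation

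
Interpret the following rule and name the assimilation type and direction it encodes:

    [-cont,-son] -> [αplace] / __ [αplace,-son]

The shared variable α links the value of the place features (abbreviated [place]) on the target to the same value on the neighbouring segment, so place is the feature that assimilates.
Since the environment is written after the underscore, the trigger follows the target; the direction is regressive.

regressive place assimilation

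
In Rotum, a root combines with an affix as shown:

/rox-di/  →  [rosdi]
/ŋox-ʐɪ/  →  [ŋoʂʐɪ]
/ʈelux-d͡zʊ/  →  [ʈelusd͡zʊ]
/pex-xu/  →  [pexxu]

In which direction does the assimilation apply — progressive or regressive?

Comparing underlying and surface forms, /x/ → [s] is the alternation; the neighbouring /d/ is constant.
The change velar → alveolar matches the place of the following /d/, identifying this as place assimilation.
The same holds elsewhere in the data: /x/ → [ʂ] before /ʐ/ (velar → retroflex, matching retroflex); /x/ → [s] before /d͡z/ (velar → alveolar, matching alveolar) — only place changes, and always toward the following segment.
No alternation appears in [pexxu]: there the adjacent consonants already agree in place (/x/ and /x/ are both velar), so this form is consistent with the same rule.
Since the segment that changes precedes the conditioning segment, the assimilation is regressive.

regressive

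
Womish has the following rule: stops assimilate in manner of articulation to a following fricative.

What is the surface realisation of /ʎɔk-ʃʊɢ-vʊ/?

[ʎɔxʃʊʁvʊ]

/k/ is a voiceless velar stop. The following trigger /ʃ/ is a fricative, so /k/ must become a fricative as well.
A voiceless velar fricative is [x], so the surface segment is [x].
At the second juncture, /ɢ/ likewise becomes [ʁ] adjacent to /v/.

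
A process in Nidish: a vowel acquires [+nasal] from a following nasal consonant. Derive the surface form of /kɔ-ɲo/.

/ɔ/ sits next to the nasal /ɲ/ and is therefore nasalised to [ɔ̃].

[kɔ̃ɲo]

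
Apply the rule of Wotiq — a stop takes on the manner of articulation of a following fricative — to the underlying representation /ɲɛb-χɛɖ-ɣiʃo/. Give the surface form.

[ɲɛβχɛʐɣiʃo]

The rule targets /b/ (voiced bilabial stop), which sits before the trigger /χ/ (fricative).
Changing only its manner to fricative gives [β] — the voiced bilabial fricative.
The same rule applies at the second boundary: /ɖ/ → [ʐ] next to /ɣ/.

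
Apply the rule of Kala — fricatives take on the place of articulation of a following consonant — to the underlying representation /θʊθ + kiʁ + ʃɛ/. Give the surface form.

The rule targets /θ/ (voiceless dental fricative), which sits before the trigger /k/ (velar).
Changing only its place to velar gives [x] — the voiceless velar fricative.
At the second juncture, /ʁ/ likewise becomes [ʒ] adjacent to /ʃ/.

[θʊxkiʒʃɛ]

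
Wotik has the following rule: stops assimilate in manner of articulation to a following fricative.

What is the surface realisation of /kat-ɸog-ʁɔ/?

[kasɸoɣʁɔ]

/t/ is a voiceless alveolar stop. The following trigger /ɸ/ is a fricative, so /t/ must become a fricative as well.
Changing only its manner to fricative gives [s] — the voiceless alveolar fricative.
At the second juncture, /g/ likewise becomes [ɣ] adjacent to /ʁ/.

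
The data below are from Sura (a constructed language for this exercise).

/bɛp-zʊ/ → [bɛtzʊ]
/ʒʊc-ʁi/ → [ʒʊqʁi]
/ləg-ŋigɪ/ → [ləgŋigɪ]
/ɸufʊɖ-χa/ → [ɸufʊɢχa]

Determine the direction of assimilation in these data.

regressive

Underlying /p/ is realised as [t] next to /z/; /z/ itself does not change.
/p/ is bilabial while /z/ is alveolar; the output [t] is alveolar, matching the trigger — so the feature that spreads is place.
The other alternating forms pattern the same way: /c/ → [q] before /ʁ/ (palatal → uvular, matching uvular); /ɖ/ → [ɢ] before /χ/ (retroflex → uvular, matching uvular) — only place changes, and always toward the following segment.
Nothing changes in [ləgŋigɪ]: there the adjacent consonants already agree in place (/g/ and /ŋ/ are both velar), so this form is consistent with the same rule.
Since the segment that changes precedes the conditioning segment, the assimilation is regressive.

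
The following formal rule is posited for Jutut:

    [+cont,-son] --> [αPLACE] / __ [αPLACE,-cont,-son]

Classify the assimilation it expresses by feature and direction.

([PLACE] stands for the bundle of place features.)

The rule copies the place features (abbreviated [PLACE]) from the environment onto the target, so the assimilating feature is place.
Since the environment is written after the underscore, the trigger follows the target; the direction is regressive.

regressive place assimilation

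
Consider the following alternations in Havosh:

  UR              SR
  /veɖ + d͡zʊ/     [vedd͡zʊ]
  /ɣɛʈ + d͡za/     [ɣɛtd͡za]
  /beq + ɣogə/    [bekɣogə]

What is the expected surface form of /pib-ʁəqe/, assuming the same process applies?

[piɢʁəqe]

The data show regressive place assimilation: /ɖ/ → [d] before /d͡z/; /ʈ/ → [t] before /d͡z/; /q/ → [k] before /ɣ/. In each pair only place changes, matching the following consonant, while manner and voice stay constant.
/b/ is a voiced bilabial stop. The following trigger /ʁ/ is uvular, so /b/ must become uvular as well.
Changing only its place to uvular gives [ɢ] — the voiced uvular stop.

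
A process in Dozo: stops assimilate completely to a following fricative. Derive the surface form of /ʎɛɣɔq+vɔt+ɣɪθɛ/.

/q/ is the segment targeted by the rule; it sits immediately before /v/, so it assimilates completely and surfaces as [v].
The same rule applies at the second boundary: /t/ → [ɣ] next to /ɣ/.

[ʎɛɣɔvvɔɣɣɪθɛ]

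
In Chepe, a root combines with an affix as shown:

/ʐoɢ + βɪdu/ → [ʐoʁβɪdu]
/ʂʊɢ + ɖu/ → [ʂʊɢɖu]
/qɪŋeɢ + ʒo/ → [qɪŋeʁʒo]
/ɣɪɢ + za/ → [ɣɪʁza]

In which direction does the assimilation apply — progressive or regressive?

Comparing underlying and surface forms, /ɢ/ → [ʁ] is the alternation; the neighbouring /β/ is constant.
/ɢ/ is a stop while /β/ is a fricative; the output [ʁ] is a fricative, matching the trigger — so the feature that spreads is manner.
The same holds elsewhere in the data: /ɢ/ → [ʁ] before /ʒ/ (stop → fricative, matching a fricative); /ɢ/ → [ʁ] before /z/ (stop → fricative, matching a fricative) — only manner changes, and always toward the following segment.
No alternation appears in [ʂʊɢɖu]: there the adjacent consonants already agree in manner (/ɢ/ and /ɖ/ are both stops), so this form is consistent with the same rule.
The trigger is the following segment, so the direction is regressive (anticipatory).

regressive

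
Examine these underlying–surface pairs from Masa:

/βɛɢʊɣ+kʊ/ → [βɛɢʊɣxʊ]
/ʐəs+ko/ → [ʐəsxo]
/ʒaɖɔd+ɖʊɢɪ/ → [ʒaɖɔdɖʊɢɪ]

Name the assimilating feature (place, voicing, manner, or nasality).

manner

Comparing underlying and surface forms, /k/ → [x] is the alternation; the neighbouring /ɣ/ is constant.
The change stop → fricative matches the manner of the preceding /ɣ/, identifying this as manner assimilation.
Checking the remaining alternation: /k/ → [x] after /s/ (stop → fricative, matching a fricative) — only manner changes, and always toward the preceding segment.
No alternation appears in [ʒaɖɔdɖʊɢɪ]: there the adjacent consonants already agree in manner (/ɖ/ and /d/ are both stops), so this form is consistent with the same rule.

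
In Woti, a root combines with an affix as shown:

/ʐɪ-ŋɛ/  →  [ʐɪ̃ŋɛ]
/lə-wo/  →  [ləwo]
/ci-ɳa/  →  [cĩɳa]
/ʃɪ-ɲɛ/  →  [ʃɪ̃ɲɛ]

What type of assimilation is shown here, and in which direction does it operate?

The vowel /ɪ/ surfaces as nasalised [ɪ̃] next to the following nasal /ŋ/ — it has acquired the [+nasal] feature of its neighbour.
Likewise in the remaining data: /i/ → [ĩ] before /ɳ/; /ɪ/ → [ɪ̃] before /ɲ/ — each time a vowel is nasalised next to a following nasal.
No change occurs in [ləwo] because the vowel at the boundary is adjacent to an oral consonant, not a nasal (/ə/ next to /w/).
Because the conditioning nasal is to the right of the vowel that changes, the process is regressive (anticipatory).

regressive nasality assimilation (vowel nasalisation)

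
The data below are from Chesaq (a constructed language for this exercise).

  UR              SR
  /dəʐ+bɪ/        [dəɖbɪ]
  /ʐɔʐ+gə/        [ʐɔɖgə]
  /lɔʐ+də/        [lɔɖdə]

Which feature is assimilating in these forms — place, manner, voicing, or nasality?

manner

The segment that alternates is /ʐ/, which surfaces as [ɖ] when adjacent to /b/.
/ʐ/ is a fricative while /b/ is a stop; the output [ɖ] is a stop, matching the trigger — so the feature that spreads is manner.
Checking the remaining alternations: /ʐ/ → [ɖ] before /g/ (fricative → stop, matching a stop); /ʐ/ → [ɖ] before /d/ (fricative → stop, matching a stop) — only manner changes, and always toward the following segment.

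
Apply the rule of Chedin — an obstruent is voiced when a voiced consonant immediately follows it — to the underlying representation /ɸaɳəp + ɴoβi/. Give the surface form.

[ɸaɳəbɴoβi]

/p/ is a voiceless bilabial stop. The following trigger /ɴ/ is voiced, so /p/ must become voiced as well.
Changing only its voicing to voiced gives [b] — the voiced bilabial stop.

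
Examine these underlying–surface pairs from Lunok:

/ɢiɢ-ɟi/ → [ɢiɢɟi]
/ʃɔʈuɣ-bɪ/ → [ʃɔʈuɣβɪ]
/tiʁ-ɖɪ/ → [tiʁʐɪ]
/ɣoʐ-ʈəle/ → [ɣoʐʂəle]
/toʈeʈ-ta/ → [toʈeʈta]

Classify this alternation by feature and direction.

progressive manner assimilation

Comparing underlying and surface forms, /b/ → [β] is the alternation; the neighbouring /ɣ/ is constant.
/b/ is a stop while /ɣ/ is a fricative; the output [β] is a fricative, matching the trigger — so the feature that spreads is manner.
Place and voice are unchanged, so the assimilation is partial, not total.
The other alternating forms pattern the same way: /ɖ/ → [ʐ] after /ʁ/ (stop → fricative, matching a fricative); /ʈ/ → [ʂ] after /ʐ/ (stop → fricative, matching a fricative) — only manner changes, and always toward the preceding segment.
No alternation appears in [ɢiɢɟi], [toʈeʈta]: there the adjacent consonants already agree in manner (/ɟ/ and /ɢ/ are both stops; /t/ and /ʈ/ are both stops), so these forms are consistent with the same rule.
The trigger is the preceding segment, so the direction is progressive (perseverative).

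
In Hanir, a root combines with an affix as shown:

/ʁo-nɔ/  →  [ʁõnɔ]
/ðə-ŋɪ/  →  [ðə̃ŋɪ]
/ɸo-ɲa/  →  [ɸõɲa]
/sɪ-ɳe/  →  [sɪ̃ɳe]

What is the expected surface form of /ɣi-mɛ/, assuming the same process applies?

The data show regressive nasality assimilation (vowel nasalisation): /o/ → [õ] before /n/; /ə/ → [ə̃] before /ŋ/; /o/ → [õ] before /ɲ/; /ɪ/ → [ɪ̃] before /ɳ/ — a vowel is nasalised by an immediately following nasal consonant.
/i/ sits next to the nasal /m/ and is therefore nasalised to [ĩ].

[ɣĩmɛ]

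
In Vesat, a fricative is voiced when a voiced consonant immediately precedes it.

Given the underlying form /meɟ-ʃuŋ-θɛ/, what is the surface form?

[meɟʒuŋðɛ]

/ʃ/ is a voiceless postalveolar fricative. The preceding trigger /ɟ/ is voiced, so /ʃ/ must become voiced as well.
Changing only its voicing to voiced gives [ʒ] — the voiced postalveolar fricative.
The same rule applies at the second boundary: /θ/ → [ð] next to /ŋ/.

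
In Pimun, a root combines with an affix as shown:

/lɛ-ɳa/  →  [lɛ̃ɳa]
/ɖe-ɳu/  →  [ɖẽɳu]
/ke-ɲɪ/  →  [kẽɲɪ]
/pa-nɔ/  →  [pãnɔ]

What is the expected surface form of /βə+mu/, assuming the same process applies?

[βə̃mu]

The data show regressive nasality assimilation (vowel nasalisation): /ɛ/ → [ɛ̃] before /ɳ/; /e/ → [ẽ] before /ɳ/; /e/ → [ẽ] before /ɲ/; /a/ → [ã] before /n/ — a vowel is nasalised by an immediately following nasal consonant.
The vowel /ə/ is adjacent to the following nasal /m/, so it acquires [+nasal] and surfaces as [ə̃].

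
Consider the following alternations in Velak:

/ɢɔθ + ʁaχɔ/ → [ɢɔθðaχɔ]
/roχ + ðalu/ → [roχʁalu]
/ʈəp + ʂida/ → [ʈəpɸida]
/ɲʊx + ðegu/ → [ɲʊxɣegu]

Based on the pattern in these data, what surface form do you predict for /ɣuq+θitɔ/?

The data show progressive place assimilation: /ʁ/ → [ð] after /θ/; /ð/ → [ʁ] after /χ/; /ʂ/ → [ɸ] after /p/; /ð/ → [ɣ] after /x/. In each pair only place changes, matching the preceding consonant, while manner and voice stay constant.
/θ/ is a voiceless dental fricative. The preceding trigger /q/ is uvular, so /θ/ must become uvular as well.
Changing only its place to uvular gives [χ] — the voiceless uvular fricative.

[ɣuqχitɔ]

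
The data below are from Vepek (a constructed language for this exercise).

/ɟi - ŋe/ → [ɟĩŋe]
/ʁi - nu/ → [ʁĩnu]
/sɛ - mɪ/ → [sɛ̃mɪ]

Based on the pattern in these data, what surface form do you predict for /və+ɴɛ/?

[və̃ɴɛ]

The data show regressive nasality assimilation (vowel nasalisation): /i/ → [ĩ] before /ŋ/; /i/ → [ĩ] before /n/; /ɛ/ → [ɛ̃] before /m/ — a vowel is nasalised by an immediately following nasal consonant.
The vowel /ə/ is adjacent to the following nasal /ɴ/, so it acquires [+nasal] and surfaces as [ə̃].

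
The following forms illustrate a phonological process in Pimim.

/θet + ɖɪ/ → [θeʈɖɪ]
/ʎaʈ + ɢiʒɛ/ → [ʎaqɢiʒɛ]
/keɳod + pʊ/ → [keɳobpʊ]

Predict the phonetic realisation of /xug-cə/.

[xuɟcə]

The data show regressive place assimilation: /t/ → [ʈ] before /ɖ/; /ʈ/ → [q] before /ɢ/; /d/ → [b] before /p/. In each pair only place changes, matching the following consonant, while manner and voice stay constant.
/g/ is a voiced velar stop. The following trigger /c/ is palatal, so /g/ must become palatal as well.
Changing only its place to palatal gives [ɟ] — the voiced palatal stop.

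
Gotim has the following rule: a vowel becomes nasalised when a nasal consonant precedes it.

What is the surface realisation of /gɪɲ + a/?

[gɪɲã]

/a/ sits next to the nasal /ɲ/ and is therefore nasalised to [ã].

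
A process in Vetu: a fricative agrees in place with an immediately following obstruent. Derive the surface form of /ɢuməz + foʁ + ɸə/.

[ɢuməvfoβɸə]

/z/ is a voiced alveolar fricative. The following trigger /f/ is labiodental, so /z/ must become labiodental as well.
A voiced labiodental fricative is [v], so the surface segment is [v].
At the second juncture, /ʁ/ likewise becomes [β] adjacent to /ɸ/.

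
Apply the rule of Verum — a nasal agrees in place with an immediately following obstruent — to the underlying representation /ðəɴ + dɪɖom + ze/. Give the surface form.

[ðəndɪɖonze]

The rule targets /ɴ/ (voiced uvular nasal), which sits before the trigger /d/ (alveolar).
A voiced alveolar nasal is [n], so the surface segment is [n].
At the second juncture, /m/ likewise becomes [n] adjacent to /z/.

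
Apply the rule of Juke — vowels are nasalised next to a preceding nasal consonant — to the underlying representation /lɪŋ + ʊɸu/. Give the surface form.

/ʊ/ sits next to the nasal /ŋ/ and is therefore nasalised to [ʊ̃].

[lɪŋʊ̃ɸu]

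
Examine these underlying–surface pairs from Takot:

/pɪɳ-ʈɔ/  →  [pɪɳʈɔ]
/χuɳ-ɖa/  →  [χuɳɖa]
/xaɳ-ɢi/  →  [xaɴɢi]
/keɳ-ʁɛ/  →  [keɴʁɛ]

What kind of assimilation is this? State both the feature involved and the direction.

The segment that alternates is /ɳ/, which surfaces as [ɴ] when adjacent to /ɢ/.
/ɳ/ is retroflex while /ɢ/ is uvular; the output [ɴ] is uvular, matching the trigger — so the feature that spreads is place.
Manner and voice are unchanged, so the assimilation is partial, not total.
The other alternating form patterns the same way: /ɳ/ → [ɴ] before /ʁ/ (retroflex → uvular, matching uvular) — only place changes, and always toward the following segment.
Nothing changes in [pɪɳʈɔ], [χuɳɖa]: there the adjacent consonants already agree in place (/ɳ/ and /ʈ/ are both retroflex; /ɳ/ and /ɖ/ are both retroflex), so these forms are consistent with the same rule.
The trigger is the following segment, so the direction is regressive (anticipatory).

regressive place assimilation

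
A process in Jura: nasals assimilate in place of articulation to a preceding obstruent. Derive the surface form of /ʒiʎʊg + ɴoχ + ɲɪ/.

The rule targets /ɴ/ (voiced uvular nasal), which sits after the trigger /g/ (velar).
A voiced velar nasal is [ŋ], so the surface segment is [ŋ].
At the second juncture, /ɲ/ likewise becomes [ɴ] adjacent to /χ/.

[ʒiʎʊgŋoχɴɪ]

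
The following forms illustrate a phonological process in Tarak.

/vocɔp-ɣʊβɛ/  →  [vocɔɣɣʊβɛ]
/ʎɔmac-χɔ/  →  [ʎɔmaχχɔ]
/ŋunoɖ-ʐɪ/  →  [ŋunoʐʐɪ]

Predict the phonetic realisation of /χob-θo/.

[χoθθo]

The data show regressive total assimilation (/p/ → [ɣ] before /ɣ/; /c/ → [χ] before /χ/; /ɖ/ → [ʐ] before /ʐ/): in every case the target segment becomes identical to its following neighbour, copying more than a single feature.
/b/ is the segment targeted by the rule; it sits immediately before /θ/, so it assimilates completely and surfaces as [θ].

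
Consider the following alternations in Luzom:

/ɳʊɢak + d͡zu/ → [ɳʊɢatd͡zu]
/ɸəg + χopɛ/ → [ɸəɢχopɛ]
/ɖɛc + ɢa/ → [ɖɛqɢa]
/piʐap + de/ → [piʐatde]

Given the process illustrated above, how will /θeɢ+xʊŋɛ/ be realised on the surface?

The data show regressive place assimilation: /k/ → [t] before /d͡z/; /g/ → [ɢ] before /χ/; /c/ → [q] before /ɢ/; /p/ → [t] before /d/. In each pair only place changes, matching the following consonant, while manner and voice stay constant.
/ɢ/ is a voiced uvular stop. The following trigger /x/ is velar, so /ɢ/ must become velar as well.
Changing only its place to velar gives [g] — the voiced velar stop.

[θegxʊŋɛ]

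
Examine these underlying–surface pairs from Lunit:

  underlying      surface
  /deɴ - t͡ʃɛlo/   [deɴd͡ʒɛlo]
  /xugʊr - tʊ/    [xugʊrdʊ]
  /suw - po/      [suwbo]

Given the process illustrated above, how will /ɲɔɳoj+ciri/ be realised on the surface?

[ɲɔɳojɟiri]

The data show progressive voicing assimilation: /t͡ʃ/ → [d͡ʒ] after /ɴ/; /t/ → [d] after /r/; /p/ → [b] after /w/. In each pair only voicing changes, matching the preceding consonant, while place and manner stay constant.
/c/ is a voiceless palatal stop. The preceding trigger /j/ is voiced, so /c/ must become voiced as well.
A voiced palatal stop is [ɟ], so the surface segment is [ɟ].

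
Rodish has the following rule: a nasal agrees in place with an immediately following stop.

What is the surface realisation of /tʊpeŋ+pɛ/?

[tʊpempɛ]

/ŋ/ is a voiced velar nasal. The following trigger /p/ is bilabial, so /ŋ/ must become bilabial as well.
Changing only its place to bilabial gives [m] — the voiced bilabial nasal.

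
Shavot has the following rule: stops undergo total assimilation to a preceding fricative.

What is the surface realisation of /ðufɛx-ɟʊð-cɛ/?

[ðufɛxxʊððɛ]

/ɟ/ is the segment targeted by the rule; it sits immediately after /x/, so it assimilates completely and surfaces as [x].
At the second juncture, /c/ likewise becomes [ð] adjacent to /ð/.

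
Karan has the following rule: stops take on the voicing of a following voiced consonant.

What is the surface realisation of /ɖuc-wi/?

/c/ is a voiceless palatal stop. The following trigger /w/ is voiced, so /c/ must become voiced as well.
The voiced palatal stop is [ɟ], so /c/ → [ɟ].

[ɖuɟwi]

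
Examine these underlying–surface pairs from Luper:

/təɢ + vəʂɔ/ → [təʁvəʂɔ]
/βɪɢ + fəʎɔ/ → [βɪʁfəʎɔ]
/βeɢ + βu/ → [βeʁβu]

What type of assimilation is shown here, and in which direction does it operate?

Underlying /ɢ/ is realised as [ʁ] next to /v/; /v/ itself does not change.
/ɢ/ is a stop while /v/ is a fricative; the output [ʁ] is a fricative, matching the trigger — so the feature that spreads is manner.
Place and voice are unchanged, so the assimilation is partial, not total.
The other alternating forms pattern the same way: /ɢ/ → [ʁ] before /f/ (stop → fricative, matching a fricative); /ɢ/ → [ʁ] before /β/ (stop → fricative, matching a fricative) — only manner changes, and always toward the following segment.
Since the segment that changes precedes the conditioning segment, the assimilation is regressive.

regressive manner assimilation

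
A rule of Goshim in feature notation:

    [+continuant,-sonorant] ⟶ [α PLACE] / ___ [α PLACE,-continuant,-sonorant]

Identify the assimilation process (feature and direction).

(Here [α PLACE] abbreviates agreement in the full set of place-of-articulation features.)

The shared variable α links the value of the place features (abbreviated [PLACE]) on the target to the same value on the neighbouring segment, so place is the feature that assimilates.
The conditioning segment sits to the right of the focus bar, meaning the trigger follows the segment that changes — regressive assimilation.

regressive place assimilation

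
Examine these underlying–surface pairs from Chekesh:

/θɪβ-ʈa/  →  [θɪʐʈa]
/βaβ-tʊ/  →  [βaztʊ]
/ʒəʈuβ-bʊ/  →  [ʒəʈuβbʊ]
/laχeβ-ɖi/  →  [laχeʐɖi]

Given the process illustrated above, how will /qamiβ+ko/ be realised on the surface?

[qamiɣko]

The data show regressive place assimilation: /β/ → [ʐ] before /ʈ/; /β/ → [z] before /t/; /β/ → [ʐ] before /ɖ/. In each pair only place changes, matching the following consonant, while manner and voice stay constant.
Nothing changes in [ʒəʈuβbʊ]: there the adjacent consonants already agree in place (/β/ and /b/ are both bilabial), so this form is consistent with the same rule.
/β/ is a voiced bilabial fricative. The following trigger /k/ is velar, so /β/ must become velar as well.
A voiced velar fricative is [ɣ], so the surface segment is [ɣ].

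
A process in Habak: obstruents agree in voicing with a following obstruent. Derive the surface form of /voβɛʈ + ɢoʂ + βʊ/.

/ʈ/ is a voiceless retroflex stop. The following trigger /ɢ/ is voiced, so /ʈ/ must become voiced as well.
Changing only its voicing to voiced gives [ɖ] — the voiced retroflex stop.
At the second juncture, /ʂ/ likewise becomes [ʐ] adjacent to /β/.

[voβɛɖɢoʐβʊ]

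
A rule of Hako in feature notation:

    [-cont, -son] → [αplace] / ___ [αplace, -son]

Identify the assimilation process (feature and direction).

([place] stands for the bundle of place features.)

regressive place assimilation

The rule copies the place features (abbreviated [place]) from the environment onto the target, so the assimilating feature is place.
The conditioning segment sits to the right of the focus bar, meaning the trigger follows the segment that changes — regressive assimilation.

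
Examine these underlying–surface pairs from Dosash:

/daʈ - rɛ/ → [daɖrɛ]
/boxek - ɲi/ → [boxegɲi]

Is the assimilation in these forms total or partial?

The segment that alternates is /ʈ/, which surfaces as [ɖ] when adjacent to /r/.
The change voiceless → voiced matches the voicing of the following /r/, identifying this as voicing assimilation.
Place and manner are unchanged, so the assimilation is partial, not total.
The other alternating form patterns the same way: /k/ → [g] before /ɲ/ (voiceless → voiced, matching voiced) — only voicing changes, and always toward the following segment.

partial assimilation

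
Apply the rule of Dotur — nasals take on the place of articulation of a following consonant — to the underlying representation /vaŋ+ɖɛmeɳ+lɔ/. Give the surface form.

[vaɳɖɛmenlɔ]

The rule targets /ŋ/ (voiced velar nasal), which sits before the trigger /ɖ/ (retroflex).
Changing only its place to retroflex gives [ɳ] — the voiced retroflex nasal.
The same rule applies at the second boundary: /ɳ/ → [n] next to /l/.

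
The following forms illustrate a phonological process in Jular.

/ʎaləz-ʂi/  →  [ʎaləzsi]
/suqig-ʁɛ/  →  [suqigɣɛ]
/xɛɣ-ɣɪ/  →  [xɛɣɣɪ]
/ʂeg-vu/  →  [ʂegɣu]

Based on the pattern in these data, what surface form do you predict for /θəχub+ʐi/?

The data show progressive place assimilation: /ʂ/ → [s] after /z/; /ʁ/ → [ɣ] after /g/; /v/ → [ɣ] after /g/. In each pair only place changes, matching the preceding consonant, while manner and voice stay constant.
Nothing changes in [xɛɣɣɪ]: there the adjacent consonants already agree in place (/ɣ/ and /ɣ/ are both velar), so this form is consistent with the same rule.
/ʐ/ is a voiced retroflex fricative. The preceding trigger /b/ is bilabial, so /ʐ/ must become bilabial as well.
Changing only its place to bilabial gives [β] — the voiced bilabial fricative.

[θəχubβi]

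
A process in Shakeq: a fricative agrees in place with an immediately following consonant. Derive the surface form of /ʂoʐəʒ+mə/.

[ʂoʐəβmə]

/ʒ/ is a voiced postalveolar fricative. The following trigger /m/ is bilabial, so /ʒ/ must become bilabial as well.
A voiced bilabial fricative is [β], so the surface segment is [β].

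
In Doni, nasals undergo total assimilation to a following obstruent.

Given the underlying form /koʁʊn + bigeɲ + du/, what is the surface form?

/n/ is the segment targeted by the rule; it sits immediately before /b/, so it assimilates completely and surfaces as [b].
The same rule applies at the second boundary: /ɲ/ → [d] next to /d/.

[koʁʊbbigeddu]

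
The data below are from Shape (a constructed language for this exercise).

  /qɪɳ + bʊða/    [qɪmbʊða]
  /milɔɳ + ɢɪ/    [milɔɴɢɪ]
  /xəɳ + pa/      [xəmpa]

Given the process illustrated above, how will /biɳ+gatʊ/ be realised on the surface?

[biŋgatʊ]

The data show regressive place assimilation: /ɳ/ → [m] before /b/; /ɳ/ → [ɴ] before /ɢ/; /ɳ/ → [m] before /p/. In each pair only place changes, matching the following consonant, while manner and voice stay constant.
The rule targets /ɳ/ (voiced retroflex nasal), which sits before the trigger /g/ (velar).
Changing only its place to velar gives [ŋ] — the voiced velar nasal.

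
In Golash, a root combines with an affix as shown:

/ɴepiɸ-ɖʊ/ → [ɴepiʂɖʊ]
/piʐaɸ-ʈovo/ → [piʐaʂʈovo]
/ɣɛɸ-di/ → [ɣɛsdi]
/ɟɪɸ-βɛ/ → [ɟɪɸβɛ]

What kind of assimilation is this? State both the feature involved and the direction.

regressive place assimilation

The segment that alternates is /ɸ/, which surfaces as [ʂ] when adjacent to /ɖ/.
/ɸ/ is bilabial while /ɖ/ is retroflex; the output [ʂ] is retroflex, matching the trigger — so the feature that spreads is place.
Manner and voice are unchanged, so the assimilation is partial, not total.
The same holds elsewhere in the data: /ɸ/ → [ʂ] before /ʈ/ (bilabial → retroflex, matching retroflex); /ɸ/ → [s] before /d/ (bilabial → alveolar, matching alveolar) — only place changes, and always toward the following segment.
No alternation appears in [ɟɪɸβɛ]: there the adjacent consonants already agree in place (/ɸ/ and /β/ are both bilabial), so this form is consistent with the same rule.
Since the segment that changes precedes the conditioning segment, the assimilation is regressive.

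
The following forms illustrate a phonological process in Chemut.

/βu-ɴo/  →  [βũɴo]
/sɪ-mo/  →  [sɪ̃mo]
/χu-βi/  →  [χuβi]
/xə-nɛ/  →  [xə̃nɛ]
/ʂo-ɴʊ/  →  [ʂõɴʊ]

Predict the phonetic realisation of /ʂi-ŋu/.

[ʂĩŋu]

The data show regressive nasality assimilation (vowel nasalisation): /u/ → [ũ] before /ɴ/; /ɪ/ → [ɪ̃] before /m/; /ə/ → [ə̃] before /n/; /o/ → [õ] before /ɴ/ — a vowel is nasalised by an immediately following nasal consonant.
No change occurs in [χuβi] because the vowel at the boundary is adjacent to an oral consonant, not a nasal (/u/ next to /β/).
/i/ sits next to the nasal /ŋ/ and is therefore nasalised to [ĩ].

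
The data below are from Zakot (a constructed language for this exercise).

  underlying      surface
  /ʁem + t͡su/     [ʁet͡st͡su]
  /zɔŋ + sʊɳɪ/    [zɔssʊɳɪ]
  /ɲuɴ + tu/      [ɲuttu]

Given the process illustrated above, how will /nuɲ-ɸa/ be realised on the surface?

[nuɸɸa]

The data show regressive total assimilation (/m/ → [t͡s] before /t͡s/; /ŋ/ → [s] before /s/; /ɴ/ → [t] before /t/): in every case the target segment becomes identical to its following neighbour, copying more than a single feature.
/ɲ/ is the segment targeted by the rule; it sits immediately before /ɸ/, so it assimilates completely and surfaces as [ɸ].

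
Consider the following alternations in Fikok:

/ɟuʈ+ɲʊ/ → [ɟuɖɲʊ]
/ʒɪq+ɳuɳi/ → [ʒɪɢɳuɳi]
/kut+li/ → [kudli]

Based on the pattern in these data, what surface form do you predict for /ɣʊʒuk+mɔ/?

[ɣʊʒugmɔ]

The data show regressive voicing assimilation: /ʈ/ → [ɖ] before /ɲ/; /q/ → [ɢ] before /ɳ/; /t/ → [d] before /l/. In each pair only voicing changes, matching the following consonant, while place and manner stay constant.
/k/ is a voiceless velar stop. The following trigger /m/ is voiced, so /k/ must become voiced as well.
Changing only its voicing to voiced gives [g] — the voiced velar stop.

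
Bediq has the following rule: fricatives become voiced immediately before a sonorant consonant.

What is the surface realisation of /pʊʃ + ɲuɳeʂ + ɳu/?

/ʃ/ is a voiceless postalveolar fricative. The following trigger /ɲ/ is voiced, so /ʃ/ must become voiced as well.
The voiced postalveolar fricative is [ʒ], so /ʃ/ → [ʒ].
The same rule applies at the second boundary: /ʂ/ → [ʐ] next to /ɳ/.

[pʊʒɲuɳeʐɳu]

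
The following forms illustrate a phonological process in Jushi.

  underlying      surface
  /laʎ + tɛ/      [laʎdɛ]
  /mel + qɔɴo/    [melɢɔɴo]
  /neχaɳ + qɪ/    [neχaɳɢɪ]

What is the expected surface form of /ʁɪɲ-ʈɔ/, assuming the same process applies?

[ʁɪɲɖɔ]

The data show progressive voicing assimilation: /t/ → [d] after /ʎ/; /q/ → [ɢ] after /l/; /q/ → [ɢ] after /ɳ/. In each pair only voicing changes, matching the preceding consonant, while place and manner stay constant.
/ʈ/ is a voiceless retroflex stop. The preceding trigger /ɲ/ is voiced, so /ʈ/ must become voiced as well.
The voiced retroflex stop is [ɖ], so /ʈ/ → [ɖ].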